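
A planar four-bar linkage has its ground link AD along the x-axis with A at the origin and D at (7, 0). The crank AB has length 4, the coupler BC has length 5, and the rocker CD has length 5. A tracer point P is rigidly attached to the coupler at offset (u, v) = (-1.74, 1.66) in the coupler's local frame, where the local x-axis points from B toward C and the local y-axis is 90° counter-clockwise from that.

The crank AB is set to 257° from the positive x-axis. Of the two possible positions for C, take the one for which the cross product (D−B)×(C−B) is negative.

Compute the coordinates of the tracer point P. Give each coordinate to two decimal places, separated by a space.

A=(0,0), D=(7.00,0)
B = A + 4.00·(cos257°, sin257°) = (-0.8998, -3.8975)
|BD| = 8.8089
circle(B,5.00) ∩ circle(D,5.00): a=4.4045, h=2.3666
  candidates: C₊=(2.0030,0.1736) cross=20.847; C₋=(4.0972,-4.0711) cross=-20.847
  mode - wants cross < 0 → take C=(4.0972,-4.0711) (cross=-20.847)
ex = (C−B)/|BC| = (0.9994,-0.0347); ey = (0.0347,0.9994)
P = B + -1.74·ex + 1.66·ey = (-2.5811,-2.1781)

-2.58 -2.18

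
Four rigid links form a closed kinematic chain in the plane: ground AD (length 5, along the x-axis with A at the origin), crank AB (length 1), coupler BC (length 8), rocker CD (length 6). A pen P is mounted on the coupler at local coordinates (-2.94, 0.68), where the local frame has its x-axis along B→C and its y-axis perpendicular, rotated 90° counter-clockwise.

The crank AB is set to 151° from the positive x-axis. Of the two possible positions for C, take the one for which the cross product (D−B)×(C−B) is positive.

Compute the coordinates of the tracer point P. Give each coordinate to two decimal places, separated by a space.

A=(0,0), D=(5.00,0)
B = A + 1.00·(cos151°, sin151°) = (-0.8746, 0.4848)
|BD| = 5.8946
circle(B,8.00) ∩ circle(D,6.00): a=5.3224, h=5.9726
  candidates: C₊=(4.9209,5.9995) cross=35.206; C₋=(3.9385,-5.9054) cross=-35.206
  mode + wants cross > 0 → take C=(4.9209,5.9995) (cross=35.206)
ex = (C−B)/|BC| = (0.7244,0.6893); ey = (-0.6893,0.7244)
P = B + -2.94·ex + 0.68·ey = (-3.4732,-1.0492)

-3.47 -1.05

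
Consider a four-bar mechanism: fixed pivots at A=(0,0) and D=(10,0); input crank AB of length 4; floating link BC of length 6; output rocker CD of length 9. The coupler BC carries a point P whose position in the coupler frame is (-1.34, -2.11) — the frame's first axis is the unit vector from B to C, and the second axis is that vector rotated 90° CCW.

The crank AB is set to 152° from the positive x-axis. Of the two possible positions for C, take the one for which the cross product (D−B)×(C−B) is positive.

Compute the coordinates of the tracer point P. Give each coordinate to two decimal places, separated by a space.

A=(0,0), D=(10.00,0)
B = A + 4.00·(cos152°, sin152°) = (-3.5318, 1.8779)
|BD| = 13.6615
circle(B,6.00) ∩ circle(D,9.00): a=5.1838, h=3.0213
  candidates: C₊=(2.0181,4.1580) cross=41.276; C₋=(1.1875,-1.8273) cross=-41.276
  mode + wants cross > 0 → take C=(2.0181,4.1580) (cross=41.276)
ex = (C−B)/|BC| = (0.9250,0.3800); ey = (-0.3800,0.9250)
P = B + -1.34·ex + -2.11·ey = (-3.9694,-0.5830)

-3.97 -0.58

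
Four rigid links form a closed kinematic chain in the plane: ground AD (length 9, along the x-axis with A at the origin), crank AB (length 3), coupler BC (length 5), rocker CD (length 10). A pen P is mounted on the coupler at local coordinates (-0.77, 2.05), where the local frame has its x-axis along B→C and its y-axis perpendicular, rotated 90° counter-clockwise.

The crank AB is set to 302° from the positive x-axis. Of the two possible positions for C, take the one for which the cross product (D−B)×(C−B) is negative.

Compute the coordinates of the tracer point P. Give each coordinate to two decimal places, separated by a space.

A=(0,0), D=(9.00,0)
B = A + 3.00·(cos302°, sin302°) = (1.5898, -2.5441)
|BD| = 7.8348
circle(B,5.00) ∩ circle(D,10.00): a=-0.8689, h=4.9239
  candidates: C₊=(-0.8310,1.8308) cross=38.578; C₋=(2.3668,-7.4834) cross=-38.578
  mode - wants cross < 0 → take C=(2.3668,-7.4834) (cross=-38.578)
ex = (C−B)/|BC| = (0.1554,-0.9878); ey = (0.9878,0.1554)
P = B + -0.77·ex + 2.05·ey = (3.4952,-1.4649)

3.50 -1.46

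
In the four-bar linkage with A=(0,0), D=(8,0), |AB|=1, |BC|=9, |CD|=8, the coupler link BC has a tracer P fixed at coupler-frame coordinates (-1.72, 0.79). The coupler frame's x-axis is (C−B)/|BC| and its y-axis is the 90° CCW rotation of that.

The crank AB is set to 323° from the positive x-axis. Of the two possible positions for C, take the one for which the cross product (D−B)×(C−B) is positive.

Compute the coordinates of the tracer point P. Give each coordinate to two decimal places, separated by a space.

-0.69 -1.77

A=(0,0), D=(8.00,0)
B = A + 1.00·(cos323°, sin323°) = (0.7986, -0.6018)
|BD| = 7.2265
circle(B,9.00) ∩ circle(D,8.00): a=4.7895, h=7.6198
  candidates: C₊=(4.9369,7.3904) cross=55.064; C₋=(6.2060,-7.7963) cross=-55.064
  mode + wants cross > 0 → take C=(4.9369,7.3904) (cross=55.064)
ex = (C−B)/|BC| = (0.4598,0.8880); ey = (-0.8880,0.4598)
P = B + -1.72·ex + 0.79·ey = (-0.6938,-1.7660)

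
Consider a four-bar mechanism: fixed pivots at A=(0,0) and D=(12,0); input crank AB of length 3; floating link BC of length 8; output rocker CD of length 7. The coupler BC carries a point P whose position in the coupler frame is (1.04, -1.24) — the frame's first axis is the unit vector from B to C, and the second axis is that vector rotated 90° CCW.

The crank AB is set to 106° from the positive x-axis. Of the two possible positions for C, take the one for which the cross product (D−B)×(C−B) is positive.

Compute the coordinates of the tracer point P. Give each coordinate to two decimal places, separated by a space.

A=(0,0), D=(12.00,0)
B = A + 3.00·(cos106°, sin106°) = (-0.8269, 2.8838)
|BD| = 13.1471
circle(B,8.00) ∩ circle(D,7.00): a=7.1440, h=3.6004
  candidates: C₊=(6.9329,4.8295) cross=47.335; C₋=(5.3534,-2.1960) cross=-47.335
  mode + wants cross > 0 → take C=(6.9329,4.8295) (cross=47.335)
ex = (C−B)/|BC| = (0.9700,0.2432); ey = (-0.2432,0.9700)
P = B + 1.04·ex + -1.24·ey = (0.4834,1.9340)

0.48 1.93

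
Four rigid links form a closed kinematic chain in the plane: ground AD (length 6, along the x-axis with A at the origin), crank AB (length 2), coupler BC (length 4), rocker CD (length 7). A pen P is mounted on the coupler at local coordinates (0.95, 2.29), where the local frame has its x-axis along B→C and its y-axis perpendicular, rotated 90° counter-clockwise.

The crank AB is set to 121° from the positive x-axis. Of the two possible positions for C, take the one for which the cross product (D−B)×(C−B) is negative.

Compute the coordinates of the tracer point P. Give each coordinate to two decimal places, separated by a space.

A=(0,0), D=(6.00,0)
B = A + 2.00·(cos121°, sin121°) = (-1.0301, 1.7143)
|BD| = 7.2361
circle(B,4.00) ∩ circle(D,7.00): a=1.3378, h=3.7697
  candidates: C₊=(1.1627,5.0597) cross=27.278; C₋=(-0.6234,-2.2649) cross=-27.278
  mode - wants cross < 0 → take C=(-0.6234,-2.2649) (cross=-27.278)
ex = (C−B)/|BC| = (0.1017,-0.9948); ey = (0.9948,0.1017)
P = B + 0.95·ex + 2.29·ey = (1.3446,1.0021)

1.34 1.00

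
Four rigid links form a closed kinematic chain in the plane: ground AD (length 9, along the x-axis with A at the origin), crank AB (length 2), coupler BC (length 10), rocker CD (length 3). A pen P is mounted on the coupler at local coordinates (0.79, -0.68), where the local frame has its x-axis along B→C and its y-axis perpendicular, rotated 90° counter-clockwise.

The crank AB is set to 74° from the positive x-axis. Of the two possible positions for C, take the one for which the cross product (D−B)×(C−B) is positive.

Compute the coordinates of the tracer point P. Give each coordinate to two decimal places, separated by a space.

A=(0,0), D=(9.00,0)
B = A + 2.00·(cos74°, sin74°) = (0.5513, 1.9225)
|BD| = 8.6647
circle(B,10.00) ∩ circle(D,3.00): a=9.5835, h=2.8558
  candidates: C₊=(10.5296,2.5808) cross=24.745; C₋=(9.2623,-2.9885) cross=-24.745
  mode + wants cross > 0 → take C=(10.5296,2.5808) (cross=24.745)
ex = (C−B)/|BC| = (0.9978,0.0658); ey = (-0.0658,0.9978)
P = B + 0.79·ex + -0.68·ey = (1.3843,1.2960)

1.38 1.30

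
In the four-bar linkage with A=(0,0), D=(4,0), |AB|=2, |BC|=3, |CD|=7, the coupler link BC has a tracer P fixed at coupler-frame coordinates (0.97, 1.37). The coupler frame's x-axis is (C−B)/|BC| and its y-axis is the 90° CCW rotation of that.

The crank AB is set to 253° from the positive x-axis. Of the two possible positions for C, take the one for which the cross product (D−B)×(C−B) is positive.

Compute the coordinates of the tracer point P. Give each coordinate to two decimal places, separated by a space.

-2.18 -2.44

A=(0,0), D=(4.00,0)
B = A + 2.00·(cos253°, sin253°) = (-0.5847, -1.9126)
|BD| = 4.9677
circle(B,3.00) ∩ circle(D,7.00): a=-1.5422, h=2.5733
  candidates: C₊=(-2.9988,-0.1315) cross=12.783; C₋=(-1.0173,-4.8813) cross=-12.783
  mode + wants cross > 0 → take C=(-2.9988,-0.1315) (cross=12.783)
ex = (C−B)/|BC| = (-0.8047,0.5937); ey = (-0.5937,-0.8047)
P = B + 0.97·ex + 1.37·ey = (-2.1787,-2.4391)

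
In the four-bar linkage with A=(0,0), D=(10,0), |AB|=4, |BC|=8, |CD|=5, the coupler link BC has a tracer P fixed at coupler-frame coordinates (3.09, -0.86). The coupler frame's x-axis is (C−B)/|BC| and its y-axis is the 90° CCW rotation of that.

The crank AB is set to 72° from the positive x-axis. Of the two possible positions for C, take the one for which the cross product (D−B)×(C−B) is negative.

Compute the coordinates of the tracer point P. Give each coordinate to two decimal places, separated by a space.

A=(0,0), D=(10.00,0)
B = A + 4.00·(cos72°, sin72°) = (1.2361, 3.8042)
|BD| = 9.5540
circle(B,8.00) ∩ circle(D,5.00): a=6.8180, h=4.1850
  candidates: C₊=(9.1567,4.9284) cross=39.984; C₋=(5.8239,-2.7495) cross=-39.984
  mode - wants cross < 0 → take C=(5.8239,-2.7495) (cross=-39.984)
ex = (C−B)/|BC| = (0.5735,-0.8192); ey = (0.8192,0.5735)
P = B + 3.09·ex + -0.86·ey = (2.3036,0.7796)

2.30 0.78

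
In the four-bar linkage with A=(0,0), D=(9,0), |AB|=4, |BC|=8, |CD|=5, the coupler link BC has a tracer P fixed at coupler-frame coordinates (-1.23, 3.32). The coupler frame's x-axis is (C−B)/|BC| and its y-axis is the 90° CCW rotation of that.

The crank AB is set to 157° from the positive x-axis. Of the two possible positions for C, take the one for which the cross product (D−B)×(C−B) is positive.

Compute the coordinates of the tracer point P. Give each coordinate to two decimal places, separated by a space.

A=(0,0), D=(9.00,0)
B = A + 4.00·(cos157°, sin157°) = (-3.6820, 1.5629)
|BD| = 12.7780
circle(B,8.00) ∩ circle(D,5.00): a=7.9150, h=1.1628
  candidates: C₊=(4.3158,1.7488) cross=14.858; C₋=(4.0314,-0.5592) cross=-14.858
  mode + wants cross > 0 → take C=(4.3158,1.7488) (cross=14.858)
ex = (C−B)/|BC| = (0.9997,0.0232); ey = (-0.0232,0.9997)
P = B + -1.23·ex + 3.32·ey = (-4.9888,4.8534)

-4.99 4.85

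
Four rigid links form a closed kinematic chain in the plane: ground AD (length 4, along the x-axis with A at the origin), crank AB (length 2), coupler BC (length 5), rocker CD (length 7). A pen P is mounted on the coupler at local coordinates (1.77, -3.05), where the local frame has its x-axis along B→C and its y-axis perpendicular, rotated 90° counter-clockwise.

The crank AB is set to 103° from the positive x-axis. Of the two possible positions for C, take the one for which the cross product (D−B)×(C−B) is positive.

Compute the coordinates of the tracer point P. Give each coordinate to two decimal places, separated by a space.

3.05 2.38

A=(0,0), D=(4.00,0)
B = A + 2.00·(cos103°, sin103°) = (-0.4499, 1.9487)
|BD| = 4.8579
circle(B,5.00) ∩ circle(D,7.00): a=-0.0413, h=4.9998
  candidates: C₊=(1.5180,6.5452) cross=24.289; C₋=(-2.4934,-2.6146) cross=-24.289
  mode + wants cross > 0 → take C=(1.5180,6.5452) (cross=24.289)
ex = (C−B)/|BC| = (0.3936,0.9193); ey = (-0.9193,0.3936)
P = B + 1.77·ex + -3.05·ey = (3.0506,2.3755)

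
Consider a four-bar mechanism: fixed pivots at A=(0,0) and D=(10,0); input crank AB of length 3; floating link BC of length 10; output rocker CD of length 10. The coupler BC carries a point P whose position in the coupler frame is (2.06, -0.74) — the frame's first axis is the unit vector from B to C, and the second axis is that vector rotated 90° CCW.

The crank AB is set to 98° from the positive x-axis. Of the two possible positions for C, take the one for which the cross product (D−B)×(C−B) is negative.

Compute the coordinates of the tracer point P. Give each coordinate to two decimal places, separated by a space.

-0.53 0.78

A=(0,0), D=(10.00,0)
B = A + 3.00·(cos98°, sin98°) = (-0.4175, 2.9708)
|BD| = 10.8328
circle(B,10.00) ∩ circle(D,10.00): a=5.4164, h=8.4061
  candidates: C₊=(7.0965,9.5692) cross=91.062; C₋=(2.4859,-6.5984) cross=-91.062
  mode - wants cross < 0 → take C=(2.4859,-6.5984) (cross=-91.062)
ex = (C−B)/|BC| = (0.2903,-0.9569); ey = (0.9569,0.2903)
P = B + 2.06·ex + -0.74·ey = (-0.5275,0.7847)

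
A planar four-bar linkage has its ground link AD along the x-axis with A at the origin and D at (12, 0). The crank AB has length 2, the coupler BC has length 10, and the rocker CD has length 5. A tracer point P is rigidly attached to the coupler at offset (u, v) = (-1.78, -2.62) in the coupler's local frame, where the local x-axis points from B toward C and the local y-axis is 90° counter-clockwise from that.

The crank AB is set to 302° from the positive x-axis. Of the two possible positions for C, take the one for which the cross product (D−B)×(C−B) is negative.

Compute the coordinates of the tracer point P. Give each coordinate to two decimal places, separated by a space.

A=(0,0), D=(12.00,0)
B = A + 2.00·(cos302°, sin302°) = (1.0598, -1.6961)
|BD| = 11.0709
circle(B,10.00) ∩ circle(D,5.00): a=8.9227, h=4.5150
  candidates: C₊=(9.1855,4.1326) cross=49.985; C₋=(10.5689,-4.7908) cross=-49.985
  mode - wants cross < 0 → take C=(10.5689,-4.7908) (cross=-49.985)
ex = (C−B)/|BC| = (0.9509,-0.3095); ey = (0.3095,0.9509)
P = B + -1.78·ex + -2.62·ey = (-1.4436,-3.6366)

-1.44 -3.64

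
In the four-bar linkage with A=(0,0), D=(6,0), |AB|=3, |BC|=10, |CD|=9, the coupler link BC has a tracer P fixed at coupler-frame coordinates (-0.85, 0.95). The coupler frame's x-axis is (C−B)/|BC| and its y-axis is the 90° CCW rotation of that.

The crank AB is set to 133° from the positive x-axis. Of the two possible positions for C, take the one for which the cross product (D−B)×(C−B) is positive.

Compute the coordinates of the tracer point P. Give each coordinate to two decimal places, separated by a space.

-3.31 2.32

A=(0,0), D=(6.00,0)
B = A + 3.00·(cos133°, sin133°) = (-2.0460, 2.1941)
|BD| = 8.3398
circle(B,10.00) ∩ circle(D,9.00): a=5.3090, h=8.4743
  candidates: C₊=(5.3055,8.9732) cross=70.674; C₋=(0.8465,-7.3785) cross=-70.674
  mode + wants cross > 0 → take C=(5.3055,8.9732) (cross=70.674)
ex = (C−B)/|BC| = (0.7351,0.6779); ey = (-0.6779,0.7351)
P = B + -0.85·ex + 0.95·ey = (-3.3149,2.3162)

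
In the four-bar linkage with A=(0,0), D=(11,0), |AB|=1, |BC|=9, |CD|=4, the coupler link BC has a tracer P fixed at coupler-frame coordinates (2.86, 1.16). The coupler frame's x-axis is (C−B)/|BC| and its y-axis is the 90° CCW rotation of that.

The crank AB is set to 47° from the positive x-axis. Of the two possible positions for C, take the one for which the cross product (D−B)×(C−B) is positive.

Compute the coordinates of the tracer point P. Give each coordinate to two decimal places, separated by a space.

3.03 2.74

A=(0,0), D=(11.00,0)
B = A + 1.00·(cos47°, sin47°) = (0.6820, 0.7314)
|BD| = 10.3439
circle(B,9.00) ∩ circle(D,4.00): a=8.3139, h=3.4466
  candidates: C₊=(9.2188,3.5815) cross=35.651; C₋=(8.7314,-3.2945) cross=-35.651
  mode + wants cross > 0 → take C=(9.2188,3.5815) (cross=35.651)
ex = (C−B)/|BC| = (0.9485,0.3167); ey = (-0.3167,0.9485)
P = B + 2.86·ex + 1.16·ey = (3.0274,2.7374)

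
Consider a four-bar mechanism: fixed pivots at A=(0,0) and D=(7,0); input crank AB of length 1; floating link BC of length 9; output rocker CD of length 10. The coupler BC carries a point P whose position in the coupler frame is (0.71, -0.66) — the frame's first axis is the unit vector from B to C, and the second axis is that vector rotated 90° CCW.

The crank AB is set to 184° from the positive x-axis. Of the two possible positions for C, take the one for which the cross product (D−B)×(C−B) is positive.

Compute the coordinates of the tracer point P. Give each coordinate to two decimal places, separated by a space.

-0.15 0.41

A=(0,0), D=(7.00,0)
B = A + 1.00·(cos184°, sin184°) = (-0.9976, -0.0698)
|BD| = 7.9979
circle(B,9.00) ∩ circle(D,10.00): a=2.8111, h=8.5497
  candidates: C₊=(1.7389,8.5042) cross=68.379; C₋=(1.8880,-8.5946) cross=-68.379
  mode + wants cross > 0 → take C=(1.7389,8.5042) (cross=68.379)
ex = (C−B)/|BC| = (0.3040,0.9527); ey = (-0.9527,0.3040)
P = B + 0.71·ex + -0.66·ey = (-0.1529,0.4060)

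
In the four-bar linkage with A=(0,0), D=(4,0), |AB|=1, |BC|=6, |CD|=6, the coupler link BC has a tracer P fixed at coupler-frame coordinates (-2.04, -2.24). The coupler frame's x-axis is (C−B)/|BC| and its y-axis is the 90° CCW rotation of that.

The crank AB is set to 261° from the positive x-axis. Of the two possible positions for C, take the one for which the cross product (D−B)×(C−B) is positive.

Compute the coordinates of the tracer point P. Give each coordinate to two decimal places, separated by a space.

1.80 -3.30

A=(0,0), D=(4.00,0)
B = A + 1.00·(cos261°, sin261°) = (-0.1564, -0.9877)
|BD| = 4.2722
circle(B,6.00) ∩ circle(D,6.00): a=2.1361, h=5.6069
  candidates: C₊=(0.6255,4.9611) cross=23.954; C₋=(3.2180,-5.9488) cross=-23.954
  mode + wants cross > 0 → take C=(0.6255,4.9611) (cross=23.954)
ex = (C−B)/|BC| = (0.1303,0.9915); ey = (-0.9915,0.1303)
P = B + -2.04·ex + -2.24·ey = (1.7986,-3.3022)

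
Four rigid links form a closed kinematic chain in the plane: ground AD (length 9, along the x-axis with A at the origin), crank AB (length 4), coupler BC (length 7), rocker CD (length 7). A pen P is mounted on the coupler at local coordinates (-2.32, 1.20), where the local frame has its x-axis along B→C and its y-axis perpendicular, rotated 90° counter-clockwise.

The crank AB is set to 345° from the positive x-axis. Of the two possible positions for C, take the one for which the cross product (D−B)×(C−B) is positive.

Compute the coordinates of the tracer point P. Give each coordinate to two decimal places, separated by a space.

A=(0,0), D=(9.00,0)
B = A + 4.00·(cos345°, sin345°) = (3.8637, -1.0353)
|BD| = 5.2396
circle(B,7.00) ∩ circle(D,7.00): a=2.6198, h=6.4913
  candidates: C₊=(5.1493,5.8457) cross=34.012; C₋=(7.7144,-6.8809) cross=-34.012
  mode + wants cross > 0 → take C=(5.1493,5.8457) (cross=34.012)
ex = (C−B)/|BC| = (0.1837,0.9830); ey = (-0.9830,0.1837)
P = B + -2.32·ex + 1.20·ey = (2.2580,-3.0954)

2.26 -3.10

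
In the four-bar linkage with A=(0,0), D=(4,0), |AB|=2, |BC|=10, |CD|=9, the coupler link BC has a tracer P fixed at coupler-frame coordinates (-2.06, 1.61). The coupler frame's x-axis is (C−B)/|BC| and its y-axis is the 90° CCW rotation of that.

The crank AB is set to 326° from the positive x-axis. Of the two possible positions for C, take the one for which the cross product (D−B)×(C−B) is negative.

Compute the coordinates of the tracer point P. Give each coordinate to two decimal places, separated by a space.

0.88 1.38

A=(0,0), D=(4.00,0)
B = A + 2.00·(cos326°, sin326°) = (1.6581, -1.1184)
|BD| = 2.5953
circle(B,10.00) ∩ circle(D,9.00): a=4.9581, h=8.6843
  candidates: C₊=(2.3899,8.8548) cross=22.538; C₋=(9.8746,-6.8183) cross=-22.538
  mode - wants cross < 0 → take C=(9.8746,-6.8183) (cross=-22.538)
ex = (C−B)/|BC| = (0.8216,-0.5700); ey = (0.5700,0.8216)
P = B + -2.06·ex + 1.61·ey = (0.8832,1.3787)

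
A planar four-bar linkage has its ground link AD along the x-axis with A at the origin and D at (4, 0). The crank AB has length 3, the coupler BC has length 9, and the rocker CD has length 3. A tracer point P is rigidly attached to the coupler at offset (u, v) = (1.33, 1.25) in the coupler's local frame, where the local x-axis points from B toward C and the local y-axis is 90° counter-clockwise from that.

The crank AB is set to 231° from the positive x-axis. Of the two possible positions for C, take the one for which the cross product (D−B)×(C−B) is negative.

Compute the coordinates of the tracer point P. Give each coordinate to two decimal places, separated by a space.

A=(0,0), D=(4.00,0)
B = A + 3.00·(cos231°, sin231°) = (-1.8880, -2.3314)
|BD| = 6.3327
circle(B,9.00) ∩ circle(D,3.00): a=8.8511, h=1.6303
  candidates: C₊=(5.7413,2.4429) cross=10.324; C₋=(6.9417,-0.5886) cross=-10.324
  mode - wants cross < 0 → take C=(6.9417,-0.5886) (cross=-10.324)
ex = (C−B)/|BC| = (0.9811,0.1936); ey = (-0.1936,0.9811)
P = B + 1.33·ex + 1.25·ey = (-0.8252,-0.8476)

-0.83 -0.85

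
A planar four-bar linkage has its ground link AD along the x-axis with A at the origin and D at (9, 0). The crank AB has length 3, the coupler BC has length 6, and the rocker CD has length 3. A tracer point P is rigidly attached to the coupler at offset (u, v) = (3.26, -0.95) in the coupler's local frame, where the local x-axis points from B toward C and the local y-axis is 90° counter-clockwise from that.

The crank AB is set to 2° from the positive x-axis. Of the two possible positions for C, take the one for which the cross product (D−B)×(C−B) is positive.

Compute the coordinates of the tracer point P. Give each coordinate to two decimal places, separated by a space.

A=(0,0), D=(9.00,0)
B = A + 3.00·(cos2°, sin2°) = (2.9982, 0.1047)
|BD| = 6.0027
circle(B,6.00) ∩ circle(D,3.00): a=5.2503, h=2.9041
  candidates: C₊=(8.2984,2.9168) cross=17.433; C₋=(8.1971,-2.8906) cross=-17.433
  mode + wants cross > 0 → take C=(8.2984,2.9168) (cross=17.433)
ex = (C−B)/|BC| = (0.8834,0.4687); ey = (-0.4687,0.8834)
P = B + 3.26·ex + -0.95·ey = (6.3232,0.7934)

6.32 0.79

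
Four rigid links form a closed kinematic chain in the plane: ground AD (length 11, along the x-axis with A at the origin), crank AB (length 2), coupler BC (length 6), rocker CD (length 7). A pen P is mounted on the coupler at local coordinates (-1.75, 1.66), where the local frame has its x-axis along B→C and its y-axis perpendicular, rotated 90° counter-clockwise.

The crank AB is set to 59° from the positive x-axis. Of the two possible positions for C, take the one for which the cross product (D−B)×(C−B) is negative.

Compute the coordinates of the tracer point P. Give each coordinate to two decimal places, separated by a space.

A=(0,0), D=(11.00,0)
B = A + 2.00·(cos59°, sin59°) = (1.0301, 1.7143)
|BD| = 10.1162
circle(B,6.00) ∩ circle(D,7.00): a=4.4156, h=4.0623
  candidates: C₊=(6.0702,4.9696) cross=41.096; C₋=(4.6934,-3.0375) cross=-41.096
  mode - wants cross < 0 → take C=(4.6934,-3.0375) (cross=-41.096)
ex = (C−B)/|BC| = (0.6106,-0.7920); ey = (0.7920,0.6106)
P = B + -1.75·ex + 1.66·ey = (1.2763,4.1138)

1.28 4.11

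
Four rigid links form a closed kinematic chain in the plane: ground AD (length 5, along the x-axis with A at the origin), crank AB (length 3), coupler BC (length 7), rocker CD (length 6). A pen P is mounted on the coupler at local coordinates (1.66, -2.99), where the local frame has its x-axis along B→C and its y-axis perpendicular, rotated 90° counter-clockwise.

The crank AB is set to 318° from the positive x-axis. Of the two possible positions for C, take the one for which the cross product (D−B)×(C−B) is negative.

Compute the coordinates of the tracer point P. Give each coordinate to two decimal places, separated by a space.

2.59 -5.41

A=(0,0), D=(5.00,0)
B = A + 3.00·(cos318°, sin318°) = (2.2294, -2.0074)
|BD| = 3.4214
circle(B,7.00) ∩ circle(D,6.00): a=3.6105, h=5.9970
  candidates: C₊=(1.6346,4.9673) cross=20.518; C₋=(8.6718,-4.7453) cross=-20.518
  mode - wants cross < 0 → take C=(8.6718,-4.7453) (cross=-20.518)
ex = (C−B)/|BC| = (0.9203,-0.3911); ey = (0.3911,0.9203)
P = B + 1.66·ex + -2.99·ey = (2.5877,-5.4085)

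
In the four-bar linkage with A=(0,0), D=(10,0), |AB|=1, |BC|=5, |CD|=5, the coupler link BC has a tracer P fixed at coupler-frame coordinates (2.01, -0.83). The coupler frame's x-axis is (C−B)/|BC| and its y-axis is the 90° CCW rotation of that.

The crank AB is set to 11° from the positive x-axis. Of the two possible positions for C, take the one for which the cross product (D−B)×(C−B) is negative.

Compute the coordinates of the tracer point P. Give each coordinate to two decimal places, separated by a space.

2.40 -1.46

A=(0,0), D=(10.00,0)
B = A + 1.00·(cos11°, sin11°) = (0.9816, 0.1908)
|BD| = 9.0204
circle(B,5.00) ∩ circle(D,5.00): a=4.5102, h=2.1583
  candidates: C₊=(5.5365,2.2532) cross=19.468; C₋=(5.4452,-2.0624) cross=-19.468
  mode - wants cross < 0 → take C=(5.4452,-2.0624) (cross=-19.468)
ex = (C−B)/|BC| = (0.8927,-0.4506); ey = (0.4506,0.8927)
P = B + 2.01·ex + -0.83·ey = (2.4019,-1.4559)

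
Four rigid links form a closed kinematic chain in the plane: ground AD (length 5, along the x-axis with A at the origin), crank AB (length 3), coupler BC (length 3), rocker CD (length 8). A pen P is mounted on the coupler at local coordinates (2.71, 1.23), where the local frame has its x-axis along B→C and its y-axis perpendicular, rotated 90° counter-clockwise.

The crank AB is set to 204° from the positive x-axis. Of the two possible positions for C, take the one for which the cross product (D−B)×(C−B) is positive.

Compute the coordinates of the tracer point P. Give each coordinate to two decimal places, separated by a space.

-4.02 1.47

A=(0,0), D=(5.00,0)
B = A + 3.00·(cos204°, sin204°) = (-2.7406, -1.2202)
|BD| = 7.8362
circle(B,3.00) ∩ circle(D,8.00): a=0.4088, h=2.9720
  candidates: C₊=(-2.7996,1.7792) cross=23.289; C₋=(-1.8741,-4.0923) cross=-23.289
  mode + wants cross > 0 → take C=(-2.7996,1.7792) (cross=23.289)
ex = (C−B)/|BC| = (-0.0197,0.9998); ey = (-0.9998,-0.0197)
P = B + 2.71·ex + 1.23·ey = (-4.0237,1.4651)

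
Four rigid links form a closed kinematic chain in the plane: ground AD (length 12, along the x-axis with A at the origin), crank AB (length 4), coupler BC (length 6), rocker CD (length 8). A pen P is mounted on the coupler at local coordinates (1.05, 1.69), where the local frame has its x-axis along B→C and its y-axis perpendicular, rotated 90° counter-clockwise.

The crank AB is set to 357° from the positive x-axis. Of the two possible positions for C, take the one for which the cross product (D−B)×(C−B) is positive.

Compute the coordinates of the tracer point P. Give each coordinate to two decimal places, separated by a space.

2.78 1.37

A=(0,0), D=(12.00,0)
B = A + 4.00·(cos357°, sin357°) = (3.9945, -0.2093)
|BD| = 8.0082
circle(B,6.00) ∩ circle(D,8.00): a=2.2559, h=5.5598
  candidates: C₊=(6.1043,5.4075) cross=44.524; C₋=(6.3950,-5.7082) cross=-44.524
  mode + wants cross > 0 → take C=(6.1043,5.4075) (cross=44.524)
ex = (C−B)/|BC| = (0.3516,0.9361); ey = (-0.9361,0.3516)
P = B + 1.05·ex + 1.69·ey = (2.7817,1.3679)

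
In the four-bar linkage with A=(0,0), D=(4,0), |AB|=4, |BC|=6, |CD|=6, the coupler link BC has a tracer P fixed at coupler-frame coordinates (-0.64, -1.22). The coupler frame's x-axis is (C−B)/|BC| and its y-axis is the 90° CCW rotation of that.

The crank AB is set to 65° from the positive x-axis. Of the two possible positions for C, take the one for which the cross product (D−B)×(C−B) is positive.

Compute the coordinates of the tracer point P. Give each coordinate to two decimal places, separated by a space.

1.31 2.30

A=(0,0), D=(4.00,0)
B = A + 4.00·(cos65°, sin65°) = (1.6905, 3.6252)
|BD| = 4.2984
circle(B,6.00) ∩ circle(D,6.00): a=2.1492, h=5.6019
  candidates: C₊=(7.5698,4.8225) cross=24.079; C₋=(-1.8793,-1.1973) cross=-24.079
  mode + wants cross > 0 → take C=(7.5698,4.8225) (cross=24.079)
ex = (C−B)/|BC| = (0.9799,0.1995); ey = (-0.1995,0.9799)
P = B + -0.64·ex + -1.22·ey = (1.3068,2.3021)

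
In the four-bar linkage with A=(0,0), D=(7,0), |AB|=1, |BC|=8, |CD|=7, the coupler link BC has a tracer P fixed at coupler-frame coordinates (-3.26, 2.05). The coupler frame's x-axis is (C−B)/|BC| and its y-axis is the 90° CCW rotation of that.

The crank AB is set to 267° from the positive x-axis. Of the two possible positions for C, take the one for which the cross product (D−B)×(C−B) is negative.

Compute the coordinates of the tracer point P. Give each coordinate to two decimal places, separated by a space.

A=(0,0), D=(7.00,0)
B = A + 1.00·(cos267°, sin267°) = (-0.0523, -0.9986)
|BD| = 7.1227
circle(B,8.00) ∩ circle(D,7.00): a=4.6143, h=6.5351
  candidates: C₊=(3.6002,6.1189) cross=46.548; C₋=(5.4327,-6.8223) cross=-46.548
  mode - wants cross < 0 → take C=(5.4327,-6.8223) (cross=-46.548)
ex = (C−B)/|BC| = (0.6856,-0.7280); ey = (0.7280,0.6856)
P = B + -3.26·ex + 2.05·ey = (-0.7952,2.7800)

-0.80 2.78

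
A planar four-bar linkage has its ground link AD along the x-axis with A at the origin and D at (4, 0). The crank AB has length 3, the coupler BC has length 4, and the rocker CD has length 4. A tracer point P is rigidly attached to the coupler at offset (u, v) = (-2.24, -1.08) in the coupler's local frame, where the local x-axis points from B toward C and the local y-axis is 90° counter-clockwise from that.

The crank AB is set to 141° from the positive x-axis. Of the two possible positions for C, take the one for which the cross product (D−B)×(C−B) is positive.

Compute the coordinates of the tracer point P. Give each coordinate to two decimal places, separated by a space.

A=(0,0), D=(4.00,0)
B = A + 3.00·(cos141°, sin141°) = (-2.3314, 1.8880)
|BD| = 6.6069
circle(B,4.00) ∩ circle(D,4.00): a=3.3035, h=2.2555
  candidates: C₊=(1.4788,3.1054) cross=14.902; C₋=(0.1898,-1.2174) cross=-14.902
  mode + wants cross > 0 → take C=(1.4788,3.1054) (cross=14.902)
ex = (C−B)/|BC| = (0.9526,0.3044); ey = (-0.3044,0.9526)
P = B + -2.24·ex + -1.08·ey = (-4.1365,0.1774)

-4.14 0.18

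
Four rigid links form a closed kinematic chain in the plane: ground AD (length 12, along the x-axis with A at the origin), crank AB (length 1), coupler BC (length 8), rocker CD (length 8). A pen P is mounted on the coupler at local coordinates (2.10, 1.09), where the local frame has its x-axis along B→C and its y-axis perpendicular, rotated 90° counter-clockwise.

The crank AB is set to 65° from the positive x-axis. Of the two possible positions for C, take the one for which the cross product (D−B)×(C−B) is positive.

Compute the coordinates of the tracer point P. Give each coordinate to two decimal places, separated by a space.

1.37 3.07

A=(0,0), D=(12.00,0)
B = A + 1.00·(cos65°, sin65°) = (0.4226, 0.9063)
|BD| = 11.6128
circle(B,8.00) ∩ circle(D,8.00): a=5.8064, h=5.5032
  candidates: C₊=(6.6408,5.9396) cross=63.908; C₋=(5.7818,-5.0333) cross=-63.908
  mode + wants cross > 0 → take C=(6.6408,5.9396) (cross=63.908)
ex = (C−B)/|BC| = (0.7773,0.6292); ey = (-0.6292,0.7773)
P = B + 2.10·ex + 1.09·ey = (1.3691,3.0748)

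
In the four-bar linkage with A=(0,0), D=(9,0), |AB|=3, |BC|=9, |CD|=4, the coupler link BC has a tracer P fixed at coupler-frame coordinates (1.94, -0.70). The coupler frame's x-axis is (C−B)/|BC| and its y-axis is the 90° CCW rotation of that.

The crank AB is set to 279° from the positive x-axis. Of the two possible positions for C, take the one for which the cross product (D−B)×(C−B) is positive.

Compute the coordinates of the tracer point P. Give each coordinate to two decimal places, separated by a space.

2.34 -2.09

A=(0,0), D=(9.00,0)
B = A + 3.00·(cos279°, sin279°) = (0.4693, -2.9631)
|BD| = 9.0306
circle(B,9.00) ∩ circle(D,4.00): a=8.1142, h=3.8936
  candidates: C₊=(6.8567,3.3773) cross=35.162; C₋=(9.4118,-3.9787) cross=-35.162
  mode + wants cross > 0 → take C=(6.8567,3.3773) (cross=35.162)
ex = (C−B)/|BC| = (0.7097,0.7045); ey = (-0.7045,0.7097)
P = B + 1.94·ex + -0.70·ey = (2.3393,-2.0932)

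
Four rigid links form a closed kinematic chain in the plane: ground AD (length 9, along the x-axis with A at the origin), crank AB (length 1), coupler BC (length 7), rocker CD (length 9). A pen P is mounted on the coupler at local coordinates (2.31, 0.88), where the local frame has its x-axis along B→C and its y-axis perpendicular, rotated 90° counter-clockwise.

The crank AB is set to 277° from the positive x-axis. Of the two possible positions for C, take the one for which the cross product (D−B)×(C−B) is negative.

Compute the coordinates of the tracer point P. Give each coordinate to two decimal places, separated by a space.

2.01 -2.59

A=(0,0), D=(9.00,0)
B = A + 1.00·(cos277°, sin277°) = (0.1219, -0.9925)
|BD| = 8.9334
circle(B,7.00) ∩ circle(D,9.00): a=2.6757, h=6.4684
  candidates: C₊=(2.0623,5.7331) cross=57.785; C₋=(3.4997,-7.1237) cross=-57.785
  mode - wants cross < 0 → take C=(3.4997,-7.1237) (cross=-57.785)
ex = (C−B)/|BC| = (0.4825,-0.8759); ey = (0.8759,0.4825)
P = B + 2.31·ex + 0.88·ey = (2.0073,-2.5912)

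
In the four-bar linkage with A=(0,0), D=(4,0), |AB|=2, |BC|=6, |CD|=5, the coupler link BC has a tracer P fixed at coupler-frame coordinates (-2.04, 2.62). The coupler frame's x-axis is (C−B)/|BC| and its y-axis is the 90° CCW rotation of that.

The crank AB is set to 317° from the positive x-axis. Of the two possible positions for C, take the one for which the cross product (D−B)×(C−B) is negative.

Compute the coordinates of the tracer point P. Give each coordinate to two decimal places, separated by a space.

A=(0,0), D=(4.00,0)
B = A + 2.00·(cos317°, sin317°) = (1.4627, -1.3640)
|BD| = 2.8807
circle(B,6.00) ∩ circle(D,5.00): a=3.3496, h=4.9780
  candidates: C₊=(2.0560,4.6066) cross=14.340; C₋=(6.7701,-4.1625) cross=-14.340
  mode - wants cross < 0 → take C=(6.7701,-4.1625) (cross=-14.340)
ex = (C−B)/|BC| = (0.8846,-0.4664); ey = (0.4664,0.8846)
P = B + -2.04·ex + 2.62·ey = (0.8802,1.9051)

0.88 1.91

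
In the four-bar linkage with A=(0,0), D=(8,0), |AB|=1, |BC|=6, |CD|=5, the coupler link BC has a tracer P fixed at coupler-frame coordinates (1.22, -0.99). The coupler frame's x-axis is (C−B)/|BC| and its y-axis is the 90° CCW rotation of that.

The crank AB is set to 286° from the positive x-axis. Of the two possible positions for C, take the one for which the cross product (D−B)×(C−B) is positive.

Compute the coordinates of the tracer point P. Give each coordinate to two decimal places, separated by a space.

1.83 -0.74

A=(0,0), D=(8.00,0)
B = A + 1.00·(cos286°, sin286°) = (0.2756, -0.9613)
|BD| = 7.7839
circle(B,6.00) ∩ circle(D,5.00): a=4.5986, h=3.8540
  candidates: C₊=(4.3631,3.4311) cross=29.999; C₋=(5.3149,-4.2179) cross=-29.999
  mode + wants cross > 0 → take C=(4.3631,3.4311) (cross=29.999)
ex = (C−B)/|BC| = (0.6812,0.7321); ey = (-0.7321,0.6812)
P = B + 1.22·ex + -0.99·ey = (1.8315,-0.7426)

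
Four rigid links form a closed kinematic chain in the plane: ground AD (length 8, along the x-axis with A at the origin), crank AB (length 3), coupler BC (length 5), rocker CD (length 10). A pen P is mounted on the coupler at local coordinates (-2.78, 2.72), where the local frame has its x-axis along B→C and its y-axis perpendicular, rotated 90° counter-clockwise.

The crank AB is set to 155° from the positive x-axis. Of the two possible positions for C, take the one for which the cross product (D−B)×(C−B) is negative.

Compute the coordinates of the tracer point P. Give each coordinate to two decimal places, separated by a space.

A=(0,0), D=(8.00,0)
B = A + 3.00·(cos155°, sin155°) = (-2.7189, 1.2679)
|BD| = 10.7936
circle(B,5.00) ∩ circle(D,10.00): a=1.9226, h=4.6156
  candidates: C₊=(-0.2675,5.6257) cross=49.819; C₋=(-1.3518,-3.5416) cross=-49.819
  mode - wants cross < 0 → take C=(-1.3518,-3.5416) (cross=-49.819)
ex = (C−B)/|BC| = (0.2734,-0.9619); ey = (0.9619,0.2734)
P = B + -2.78·ex + 2.72·ey = (-0.8627,4.6856)

-0.86 4.69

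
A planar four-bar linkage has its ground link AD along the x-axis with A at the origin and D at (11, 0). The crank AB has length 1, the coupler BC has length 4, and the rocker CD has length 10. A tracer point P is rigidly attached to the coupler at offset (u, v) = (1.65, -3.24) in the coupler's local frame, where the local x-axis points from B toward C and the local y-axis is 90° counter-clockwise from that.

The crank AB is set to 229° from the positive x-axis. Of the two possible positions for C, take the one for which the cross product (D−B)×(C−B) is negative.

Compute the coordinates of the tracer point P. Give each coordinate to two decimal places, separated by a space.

A=(0,0), D=(11.00,0)
B = A + 1.00·(cos229°, sin229°) = (-0.6561, -0.7547)
|BD| = 11.6805
circle(B,4.00) ∩ circle(D,10.00): a=2.2445, h=3.3109
  candidates: C₊=(1.3698,2.6943) cross=38.673; C₋=(1.7977,-3.9137) cross=-38.673
  mode - wants cross < 0 → take C=(1.7977,-3.9137) (cross=-38.673)
ex = (C−B)/|BC| = (0.6134,-0.7897); ey = (0.7897,0.6134)
P = B + 1.65·ex + -3.24·ey = (-2.2027,-4.0453)

-2.20 -4.05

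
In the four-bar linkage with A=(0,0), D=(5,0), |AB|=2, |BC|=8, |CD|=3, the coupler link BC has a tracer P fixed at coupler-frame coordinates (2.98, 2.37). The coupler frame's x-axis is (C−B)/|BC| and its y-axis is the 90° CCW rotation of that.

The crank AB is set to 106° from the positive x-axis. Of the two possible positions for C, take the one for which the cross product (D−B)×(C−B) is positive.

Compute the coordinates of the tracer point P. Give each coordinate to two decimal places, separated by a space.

2.48 4.22

A=(0,0), D=(5.00,0)
B = A + 2.00·(cos106°, sin106°) = (-0.5513, 1.9225)
|BD| = 5.8748
circle(B,8.00) ∩ circle(D,3.00): a=7.6184, h=2.4412
  candidates: C₊=(7.4466,1.7362) cross=14.342; C₋=(5.8488,-2.8774) cross=-14.342
  mode + wants cross > 0 → take C=(7.4466,1.7362) (cross=14.342)
ex = (C−B)/|BC| = (0.9997,-0.0233); ey = (0.0233,0.9997)
P = B + 2.98·ex + 2.37·ey = (2.4831,4.2225)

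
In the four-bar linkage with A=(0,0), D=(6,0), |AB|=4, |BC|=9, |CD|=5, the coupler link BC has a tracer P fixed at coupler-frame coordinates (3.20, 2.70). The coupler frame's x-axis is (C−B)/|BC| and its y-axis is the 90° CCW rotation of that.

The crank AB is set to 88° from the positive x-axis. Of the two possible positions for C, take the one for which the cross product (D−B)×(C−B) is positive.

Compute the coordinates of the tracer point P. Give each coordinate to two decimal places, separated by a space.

3.37 6.66

A=(0,0), D=(6.00,0)
B = A + 4.00·(cos88°, sin88°) = (0.1396, 3.9976)
|BD| = 7.0940
circle(B,9.00) ∩ circle(D,5.00): a=7.4940, h=4.9840
  candidates: C₊=(9.1390,3.8919) cross=35.356; C₋=(3.5219,-4.3427) cross=-35.356
  mode + wants cross > 0 → take C=(9.1390,3.8919) (cross=35.356)
ex = (C−B)/|BC| = (0.9999,-0.0117); ey = (0.0117,0.9999)
P = B + 3.20·ex + 2.70·ey = (3.3711,6.6598)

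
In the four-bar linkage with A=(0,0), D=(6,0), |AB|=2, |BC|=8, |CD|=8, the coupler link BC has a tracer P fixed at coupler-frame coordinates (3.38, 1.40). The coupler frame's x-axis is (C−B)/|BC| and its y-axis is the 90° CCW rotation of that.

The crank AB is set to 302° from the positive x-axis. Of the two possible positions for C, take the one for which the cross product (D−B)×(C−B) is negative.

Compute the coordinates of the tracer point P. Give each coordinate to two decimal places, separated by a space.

A=(0,0), D=(6.00,0)
B = A + 2.00·(cos302°, sin302°) = (1.0598, -1.6961)
|BD| = 5.2232
circle(B,8.00) ∩ circle(D,8.00): a=2.6116, h=7.5617
  candidates: C₊=(1.0745,6.3039) cross=39.496; C₋=(5.9854,-8.0000) cross=-39.496
  mode - wants cross < 0 → take C=(5.9854,-8.0000) (cross=-39.496)
ex = (C−B)/|BC| = (0.6157,-0.7880); ey = (0.7880,0.6157)
P = B + 3.38·ex + 1.40·ey = (4.2441,-3.4975)

4.24 -3.50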